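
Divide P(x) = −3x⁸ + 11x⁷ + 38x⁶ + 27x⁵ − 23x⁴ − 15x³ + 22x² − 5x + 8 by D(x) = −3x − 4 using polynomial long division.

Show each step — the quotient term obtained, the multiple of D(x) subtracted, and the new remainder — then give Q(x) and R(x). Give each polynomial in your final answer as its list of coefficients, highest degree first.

Step 1: lead(−3x⁸ + 11x⁷ + 38x⁶ + 27x⁵ − 23x⁴ − 15x³ + 22x² − 5x + 8) ÷ lead(D) = −3x⁸ ÷ −3x = x⁷. Subtract (x⁷)·D = −3x⁸ − 4x⁷. Remainder: 15x⁷ + 38x⁶ + 27x⁵ − 23x⁴ − 15x³ + 22x² − 5x + 8.
Step 2: lead(15x⁷ + 38x⁶ + 27x⁵ − 23x⁴ − 15x³ + 22x² − 5x + 8) ÷ lead(D) = 15x⁷ ÷ −3x = −5x⁶. Subtract (−5x⁶)·D = 15x⁷ + 20x⁶. Remainder: 18x⁶ + 27x⁵ − 23x⁴ − 15x³ + 22x² − 5x + 8.
Step 3: lead(18x⁶ + 27x⁵ − 23x⁴ − 15x³ + 22x² − 5x + 8) ÷ lead(D) = 18x⁶ ÷ −3x = −6x⁵. Subtract (−6x⁵)·D = 18x⁶ + 24x⁵. Remainder: 3x⁵ − 23x⁴ − 15x³ + 22x² − 5x + 8.
Step 4: lead(3x⁵ − 23x⁴ − 15x³ + 22x² − 5x + 8) ÷ lead(D) = 3x⁵ ÷ −3x = −x⁴. Subtract (−x⁴)·D = 3x⁵ + 4x⁴. Remainder: −27x⁴ − 15x³ + 22x² − 5x + 8.
Step 5: lead(−27x⁴ − 15x³ + 22x² − 5x + 8) ÷ lead(D) = −27x⁴ ÷ −3x = 9x³. Subtract (9x³)·D = −27x⁴ − 36x³. Remainder: 21x³ + 22x² − 5x + 8.
Step 6: lead(21x³ + 22x² − 5x + 8) ÷ lead(D) = 21x³ ÷ −3x = −7x². Subtract (−7x²)·D = 21x³ + 28x². Remainder: −6x² − 5x + 8.
Step 7: lead(−6x² − 5x + 8) ÷ lead(D) = −6x² ÷ −3x = 2x. Subtract (2x)·D = −6x² − 8x. Remainder: 3x + 8.
Step 8: lead(3x + 8) ÷ lead(D) = 3x ÷ −3x = −1. Subtract (−1)·D = 3x + 4. Remainder: 4.

Q = [1, -5, -6, -1, 9, -7, 2, -1]; R = [4]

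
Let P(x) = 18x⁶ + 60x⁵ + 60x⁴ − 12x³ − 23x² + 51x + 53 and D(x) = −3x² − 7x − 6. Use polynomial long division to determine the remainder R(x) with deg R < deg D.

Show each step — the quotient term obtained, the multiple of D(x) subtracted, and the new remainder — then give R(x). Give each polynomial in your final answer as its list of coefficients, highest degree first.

R = [-1]

Step 1: lead(18x⁶ + 60x⁵ + 60x⁴ − 12x³ − 23x² + 51x + 53) ÷ lead(D) = 18x⁶ ÷ −3x² = −6x⁴. Subtract (−6x⁴)·D = 18x⁶ + 42x⁵ + 36x⁴. Remainder: 18x⁵ + 24x⁴ − 12x³ − 23x² + 51x + 53.
Step 2: lead(18x⁵ + 24x⁴ − 12x³ − 23x² + 51x + 53) ÷ lead(D) = 18x⁵ ÷ −3x² = −6x³. Subtract (−6x³)·D = 18x⁵ + 42x⁴ + 36x³. Remainder: −18x⁴ − 48x³ − 23x² + 51x + 53.
Step 3: lead(−18x⁴ − 48x³ − 23x² + 51x + 53) ÷ lead(D) = −18x⁴ ÷ −3x² = 6x². Subtract (6x²)·D = −18x⁴ − 42x³ − 36x². Remainder: −6x³ + 13x² + 51x + 53.
Step 4: lead(−6x³ + 13x² + 51x + 53) ÷ lead(D) = −6x³ ÷ −3x² = 2x. Subtract (2x)·D = −6x³ − 14x² − 12x. Remainder: 27x² + 63x + 53.
Step 5: lead(27x² + 63x + 53) ÷ lead(D) = 27x² ÷ −3x² = −9. Subtract (−9)·D = 27x² + 63x + 54. Remainder: −1.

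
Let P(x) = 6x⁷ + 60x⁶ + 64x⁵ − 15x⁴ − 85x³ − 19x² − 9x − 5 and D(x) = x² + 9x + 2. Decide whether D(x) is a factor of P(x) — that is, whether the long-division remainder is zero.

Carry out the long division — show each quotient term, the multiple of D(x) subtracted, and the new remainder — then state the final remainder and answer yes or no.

Step 1: lead(6x⁷ + 60x⁶ + 64x⁵ − 15x⁴ − 85x³ − 19x² − 9x − 5) ÷ lead(D) = 6x⁷ ÷ x² = 6x⁵. Subtract (6x⁵)·D = 6x⁷ + 54x⁶ + 12x⁵. Remainder: 6x⁶ + 52x⁵ − 15x⁴ − 85x³ − 19x² − 9x − 5.
Step 2: lead(6x⁶ + 52x⁵ − 15x⁴ − 85x³ − 19x² − 9x − 5) ÷ lead(D) = 6x⁶ ÷ x² = 6x⁴. Subtract (6x⁴)·D = 6x⁶ + 54x⁵ + 12x⁴. Remainder: −2x⁵ − 27x⁴ − 85x³ − 19x² − 9x − 5.
Step 3: lead(−2x⁵ − 27x⁴ − 85x³ − 19x² − 9x − 5) ÷ lead(D) = −2x⁵ ÷ x² = −2x³. Subtract (−2x³)·D = −2x⁵ − 18x⁴ − 4x³. Remainder: −9x⁴ − 81x³ − 19x² − 9x − 5.
Step 4: lead(−9x⁴ − 81x³ − 19x² − 9x − 5) ÷ lead(D) = −9x⁴ ÷ x² = −9x². Subtract (−9x²)·D = −9x⁴ − 81x³ − 18x². Remainder: −x² − 9x − 5.
Step 5: lead(−x² − 9x − 5) ÷ lead(D) = −x² ÷ x² = −1. Subtract (−1)·D = −x² − 9x − 2. Remainder: −3.

R(x) = −3, so D(x) is not a factor of P(x). no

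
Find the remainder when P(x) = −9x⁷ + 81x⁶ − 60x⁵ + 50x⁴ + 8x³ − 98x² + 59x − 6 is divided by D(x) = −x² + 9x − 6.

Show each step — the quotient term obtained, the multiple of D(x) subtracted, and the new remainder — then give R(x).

Step 1: lead(−9x⁷ + 81x⁶ − 60x⁵ + 50x⁴ + 8x³ − 98x² + 59x − 6) ÷ lead(D) = −9x⁷ ÷ −x² = 9x⁵. Subtract (9x⁵)·D = −9x⁷ + 81x⁶ − 54x⁵. Remainder: −6x⁵ + 50x⁴ + 8x³ − 98x² + 59x − 6.
Step 2: lead(−6x⁵ + 50x⁴ + 8x³ − 98x² + 59x − 6) ÷ lead(D) = −6x⁵ ÷ −x² = 6x³. Subtract (6x³)·D = −6x⁵ + 54x⁴ − 36x³. Remainder: −4x⁴ + 44x³ − 98x² + 59x − 6.
Step 3: lead(−4x⁴ + 44x³ − 98x² + 59x − 6) ÷ lead(D) = −4x⁴ ÷ −x² = 4x². Subtract (4x²)·D = −4x⁴ + 36x³ − 24x². Remainder: 8x³ − 74x² + 59x − 6.
Step 4: lead(8x³ − 74x² + 59x − 6) ÷ lead(D) = 8x³ ÷ −x² = −8x. Subtract (−8x)·D = 8x³ − 72x² + 48x. Remainder: −2x² + 11x − 6.
Step 5: lead(−2x² + 11x − 6) ÷ lead(D) = −2x² ÷ −x² = 2. Subtract (2)·D = −2x² + 18x − 12. Remainder: −7x + 6.

R(x) = −7x + 6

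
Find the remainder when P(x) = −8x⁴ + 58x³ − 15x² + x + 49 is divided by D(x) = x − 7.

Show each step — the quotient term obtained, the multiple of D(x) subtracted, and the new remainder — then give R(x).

R(x) = 7

Step 1: lead(−8x⁴ + 58x³ − 15x² + x + 49) ÷ lead(D) = −8x⁴ ÷ x = −8x³. Subtract (−8x³)·D = −8x⁴ + 56x³. Remainder: 2x³ − 15x² + x + 49.
Step 2: lead(2x³ − 15x² + x + 49) ÷ lead(D) = 2x³ ÷ x = 2x². Subtract (2x²)·D = 2x³ − 14x². Remainder: −x² + x + 49.
Step 3: lead(−x² + x + 49) ÷ lead(D) = −x² ÷ x = −x. Subtract (−x)·D = −x² + 7x. Remainder: −6x + 49.
Step 4: lead(−6x + 49) ÷ lead(D) = −6x ÷ x = −6. Subtract (−6)·D = −6x + 42. Remainder: 7.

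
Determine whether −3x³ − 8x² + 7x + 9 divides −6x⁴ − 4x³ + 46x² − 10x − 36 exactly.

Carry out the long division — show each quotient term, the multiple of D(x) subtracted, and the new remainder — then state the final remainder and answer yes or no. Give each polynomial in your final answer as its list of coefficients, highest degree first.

R = [0], so D(x) is a factor of P(x). yes

Step 1: lead(−6x⁴ − 4x³ + 46x² − 10x − 36) ÷ lead(D) = −6x⁴ ÷ −3x³ = 2x. Subtract (2x)·D = −6x⁴ − 16x³ + 14x² + 18x. Remainder: 12x³ + 32x² − 28x − 36.
Step 2: lead(12x³ + 32x² − 28x − 36) ÷ lead(D) = 12x³ ÷ −3x³ = −4. Subtract (−4)·D = 12x³ + 32x² − 28x − 36. Remainder: 0.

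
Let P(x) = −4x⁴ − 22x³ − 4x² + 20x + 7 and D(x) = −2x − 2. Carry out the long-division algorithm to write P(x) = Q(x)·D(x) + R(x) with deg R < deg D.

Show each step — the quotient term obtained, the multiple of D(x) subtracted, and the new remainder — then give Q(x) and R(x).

Step 1: lead(−4x⁴ − 22x³ − 4x² + 20x + 7) ÷ lead(D) = −4x⁴ ÷ −2x = 2x³. Subtract (2x³)·D = −4x⁴ − 4x³. Remainder: −18x³ − 4x² + 20x + 7.
Step 2: lead(−18x³ − 4x² + 20x + 7) ÷ lead(D) = −18x³ ÷ −2x = 9x². Subtract (9x²)·D = −18x³ − 18x². Remainder: 14x² + 20x + 7.
Step 3: lead(14x² + 20x + 7) ÷ lead(D) = 14x² ÷ −2x = −7x. Subtract (−7x)·D = 14x² + 14x. Remainder: 6x + 7.
Step 4: lead(6x + 7) ÷ lead(D) = 6x ÷ −2x = −3. Subtract (−3)·D = 6x + 6. Remainder: 1.

Q(x) = 2x³ + 9x² − 7x − 3; R(x) = 1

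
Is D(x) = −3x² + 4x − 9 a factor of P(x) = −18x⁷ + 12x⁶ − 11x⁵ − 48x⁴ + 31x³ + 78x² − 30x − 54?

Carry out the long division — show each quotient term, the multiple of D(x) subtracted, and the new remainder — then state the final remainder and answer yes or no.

Step 1: lead(−18x⁷ + 12x⁶ − 11x⁵ − 48x⁴ + 31x³ + 78x² − 30x − 54) ÷ lead(D) = −18x⁷ ÷ −3x² = 6x⁵. Subtract (6x⁵)·D = −18x⁷ + 24x⁶ − 54x⁵. Remainder: −12x⁶ + 43x⁵ − 48x⁴ + 31x³ + 78x² − 30x − 54.
Step 2: lead(−12x⁶ + 43x⁵ − 48x⁴ + 31x³ + 78x² − 30x − 54) ÷ lead(D) = −12x⁶ ÷ −3x² = 4x⁴. Subtract (4x⁴)·D = −12x⁶ + 16x⁵ − 36x⁴. Remainder: 27x⁵ − 12x⁴ + 31x³ + 78x² − 30x − 54.
Step 3: lead(27x⁵ − 12x⁴ + 31x³ + 78x² − 30x − 54) ÷ lead(D) = 27x⁵ ÷ −3x² = −9x³. Subtract (−9x³)·D = 27x⁵ − 36x⁴ + 81x³. Remainder: 24x⁴ − 50x³ + 78x² − 30x − 54.
Step 4: lead(24x⁴ − 50x³ + 78x² − 30x − 54) ÷ lead(D) = 24x⁴ ÷ −3x² = −8x². Subtract (−8x²)·D = 24x⁴ − 32x³ + 72x². Remainder: −18x³ + 6x² − 30x − 54.
Step 5: lead(−18x³ + 6x² − 30x − 54) ÷ lead(D) = −18x³ ÷ −3x² = 6x. Subtract (6x)·D = −18x³ + 24x² − 54x. Remainder: −18x² + 24x − 54.
Step 6: lead(−18x² + 24x − 54) ÷ lead(D) = −18x² ÷ −3x² = 6. Subtract (6)·D = −18x² + 24x − 54. Remainder: 0.

R(x) = 0, so D(x) is a factor of P(x). yes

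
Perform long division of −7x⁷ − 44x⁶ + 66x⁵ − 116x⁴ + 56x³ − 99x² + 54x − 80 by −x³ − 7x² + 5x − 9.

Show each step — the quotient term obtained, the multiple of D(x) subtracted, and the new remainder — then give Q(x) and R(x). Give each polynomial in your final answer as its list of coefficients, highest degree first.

Q = [7, -5, 4, 0, 9]; R = [9, 1]

Step 1: lead(−7x⁷ − 44x⁶ + 66x⁵ − 116x⁴ + 56x³ − 99x² + 54x − 80) ÷ lead(D) = −7x⁷ ÷ −x³ = 7x⁴. Subtract (7x⁴)·D = −7x⁷ − 49x⁶ + 35x⁵ − 63x⁴. Remainder: 5x⁶ + 31x⁵ − 53x⁴ + 56x³ − 99x² + 54x − 80.
Step 2: lead(5x⁶ + 31x⁵ − 53x⁴ + 56x³ − 99x² + 54x − 80) ÷ lead(D) = 5x⁶ ÷ −x³ = −5x³. Subtract (−5x³)·D = 5x⁶ + 35x⁵ − 25x⁴ + 45x³. Remainder: −4x⁵ − 28x⁴ + 11x³ − 99x² + 54x − 80.
Step 3: lead(−4x⁵ − 28x⁴ + 11x³ − 99x² + 54x − 80) ÷ lead(D) = −4x⁵ ÷ −x³ = 4x². Subtract (4x²)·D = −4x⁵ − 28x⁴ + 20x³ − 36x². Remainder: −9x³ − 63x² + 54x − 80.
Step 4: lead(−9x³ − 63x² + 54x − 80) ÷ lead(D) = −9x³ ÷ −x³ = 9. Subtract (9)·D = −9x³ − 63x² + 45x − 81. Remainder: 9x + 1.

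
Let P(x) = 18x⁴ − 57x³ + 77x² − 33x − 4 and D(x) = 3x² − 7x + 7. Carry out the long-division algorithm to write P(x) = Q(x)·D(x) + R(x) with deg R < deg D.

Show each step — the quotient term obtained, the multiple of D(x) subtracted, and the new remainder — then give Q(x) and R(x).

Q(x) = 6x² − 5x; R(x) = 2x − 4

Step 1: lead(18x⁴ − 57x³ + 77x² − 33x − 4) ÷ lead(D) = 18x⁴ ÷ 3x² = 6x². Subtract (6x²)·D = 18x⁴ − 42x³ + 42x². Remainder: −15x³ + 35x² − 33x − 4.
Step 2: lead(−15x³ + 35x² − 33x − 4) ÷ lead(D) = −15x³ ÷ 3x² = −5x. Subtract (−5x)·D = −15x³ + 35x² − 35x. Remainder: 2x − 4.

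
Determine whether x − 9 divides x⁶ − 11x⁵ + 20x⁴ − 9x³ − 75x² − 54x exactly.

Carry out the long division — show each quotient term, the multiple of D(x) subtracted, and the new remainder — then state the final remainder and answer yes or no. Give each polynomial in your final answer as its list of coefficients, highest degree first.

Step 1: lead(x⁶ − 11x⁵ + 20x⁴ − 9x³ − 75x² − 54x) ÷ lead(D) = x⁶ ÷ x = x⁵. Subtract (x⁵)·D = x⁶ − 9x⁵. Remainder: −2x⁵ + 20x⁴ − 9x³ − 75x² − 54x.
Step 2: lead(−2x⁵ + 20x⁴ − 9x³ − 75x² − 54x) ÷ lead(D) = −2x⁵ ÷ x = −2x⁴. Subtract (−2x⁴)·D = −2x⁵ + 18x⁴. Remainder: 2x⁴ − 9x³ − 75x² − 54x.
Step 3: lead(2x⁴ − 9x³ − 75x² − 54x) ÷ lead(D) = 2x⁴ ÷ x = 2x³. Subtract (2x³)·D = 2x⁴ − 18x³. Remainder: 9x³ − 75x² − 54x.
Step 4: lead(9x³ − 75x² − 54x) ÷ lead(D) = 9x³ ÷ x = 9x². Subtract (9x²)·D = 9x³ − 81x². Remainder: 6x² − 54x.
Step 5: lead(6x² − 54x) ÷ lead(D) = 6x² ÷ x = 6x. Subtract (6x)·D = 6x² − 54x. Remainder: 0.

R = [0], so D(x) is a factor of P(x). yes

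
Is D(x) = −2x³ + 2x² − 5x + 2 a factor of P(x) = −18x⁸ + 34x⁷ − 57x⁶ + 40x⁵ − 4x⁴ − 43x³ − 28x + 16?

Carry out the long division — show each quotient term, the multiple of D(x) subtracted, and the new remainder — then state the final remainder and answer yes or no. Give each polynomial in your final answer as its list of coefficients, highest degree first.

R = [0], so D(x) is a factor of P(x). yes

Step 1: lead(−18x⁸ + 34x⁷ − 57x⁶ + 40x⁵ − 4x⁴ − 43x³ − 28x + 16) ÷ lead(D) = −18x⁸ ÷ −2x³ = 9x⁵. Subtract (9x⁵)·D = −18x⁸ + 18x⁷ − 45x⁶ + 18x⁵. Remainder: 16x⁷ − 12x⁶ + 22x⁵ − 4x⁴ − 43x³ − 28x + 16.
Step 2: lead(16x⁷ − 12x⁶ + 22x⁵ − 4x⁴ − 43x³ − 28x + 16) ÷ lead(D) = 16x⁷ ÷ −2x³ = −8x⁴. Subtract (−8x⁴)·D = 16x⁷ − 16x⁶ + 40x⁵ − 16x⁴. Remainder: 4x⁶ − 18x⁵ + 12x⁴ − 43x³ − 28x + 16.
Step 3: lead(4x⁶ − 18x⁵ + 12x⁴ − 43x³ − 28x + 16) ÷ lead(D) = 4x⁶ ÷ −2x³ = −2x³. Subtract (−2x³)·D = 4x⁶ − 4x⁵ + 10x⁴ − 4x³. Remainder: −14x⁵ + 2x⁴ − 39x³ − 28x + 16.
Step 4: lead(−14x⁵ + 2x⁴ − 39x³ − 28x + 16) ÷ lead(D) = −14x⁵ ÷ −2x³ = 7x². Subtract (7x²)·D = −14x⁵ + 14x⁴ − 35x³ + 14x². Remainder: −12x⁴ − 4x³ − 14x² − 28x + 16.
Step 5: lead(−12x⁴ − 4x³ − 14x² − 28x + 16) ÷ lead(D) = −12x⁴ ÷ −2x³ = 6x. Subtract (6x)·D = −12x⁴ + 12x³ − 30x² + 12x. Remainder: −16x³ + 16x² − 40x + 16.
Step 6: lead(−16x³ + 16x² − 40x + 16) ÷ lead(D) = −16x³ ÷ −2x³ = 8. Subtract (8)·D = −16x³ + 16x² − 40x + 16. Remainder: 0.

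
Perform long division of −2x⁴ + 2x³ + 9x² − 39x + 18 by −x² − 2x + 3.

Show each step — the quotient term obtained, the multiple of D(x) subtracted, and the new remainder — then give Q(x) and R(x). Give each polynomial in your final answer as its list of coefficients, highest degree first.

Q = [2, -6, 9]; R = [-3, -9]

Step 1: lead(−2x⁴ + 2x³ + 9x² − 39x + 18) ÷ lead(D) = −2x⁴ ÷ −x² = 2x². Subtract (2x²)·D = −2x⁴ − 4x³ + 6x². Remainder: 6x³ + 3x² − 39x + 18.
Step 2: lead(6x³ + 3x² − 39x + 18) ÷ lead(D) = 6x³ ÷ −x² = −6x. Subtract (−6x)·D = 6x³ + 12x² − 18x. Remainder: −9x² − 21x + 18.
Step 3: lead(−9x² − 21x + 18) ÷ lead(D) = −9x² ÷ −x² = 9. Subtract (9)·D = −9x² − 18x + 27. Remainder: −3x − 9.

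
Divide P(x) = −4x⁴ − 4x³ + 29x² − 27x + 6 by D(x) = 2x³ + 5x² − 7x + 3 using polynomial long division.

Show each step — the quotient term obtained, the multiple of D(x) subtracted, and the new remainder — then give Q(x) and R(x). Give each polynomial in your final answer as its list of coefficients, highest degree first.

Step 1: lead(−4x⁴ − 4x³ + 29x² − 27x + 6) ÷ lead(D) = −4x⁴ ÷ 2x³ = −2x. Subtract (−2x)·D = −4x⁴ − 10x³ + 14x² − 6x. Remainder: 6x³ + 15x² − 21x + 6.
Step 2: lead(6x³ + 15x² − 21x + 6) ÷ lead(D) = 6x³ ÷ 2x³ = 3. Subtract (3)·D = 6x³ + 15x² − 21x + 9. Remainder: −3.

Q = [-2, 3]; R = [-3]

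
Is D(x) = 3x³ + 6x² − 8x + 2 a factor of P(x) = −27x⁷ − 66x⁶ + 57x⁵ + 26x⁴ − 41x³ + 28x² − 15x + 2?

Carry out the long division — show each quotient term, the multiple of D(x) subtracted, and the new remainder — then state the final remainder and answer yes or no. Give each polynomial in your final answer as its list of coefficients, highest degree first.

R = [-3, 0], so D(x) is not a factor of P(x). no

Step 1: lead(−27x⁷ − 66x⁶ + 57x⁵ + 26x⁴ − 41x³ + 28x² − 15x + 2) ÷ lead(D) = −27x⁷ ÷ 3x³ = −9x⁴. Subtract (−9x⁴)·D = −27x⁷ − 54x⁶ + 72x⁵ − 18x⁴. Remainder: −12x⁶ − 15x⁵ + 44x⁴ − 41x³ + 28x² − 15x + 2.
Step 2: lead(−12x⁶ − 15x⁵ + 44x⁴ − 41x³ + 28x² − 15x + 2) ÷ lead(D) = −12x⁶ ÷ 3x³ = −4x³. Subtract (−4x³)·D = −12x⁶ − 24x⁵ + 32x⁴ − 8x³. Remainder: 9x⁵ + 12x⁴ − 33x³ + 28x² − 15x + 2.
Step 3: lead(9x⁵ + 12x⁴ − 33x³ + 28x² − 15x + 2) ÷ lead(D) = 9x⁵ ÷ 3x³ = 3x². Subtract (3x²)·D = 9x⁵ + 18x⁴ − 24x³ + 6x². Remainder: −6x⁴ − 9x³ + 22x² − 15x + 2.
Step 4: lead(−6x⁴ − 9x³ + 22x² − 15x + 2) ÷ lead(D) = −6x⁴ ÷ 3x³ = −2x. Subtract (−2x)·D = −6x⁴ − 12x³ + 16x² − 4x. Remainder: 3x³ + 6x² − 11x + 2.
Step 5: lead(3x³ + 6x² − 11x + 2) ÷ lead(D) = 3x³ ÷ 3x³ = 1. Subtract (1)·D = 3x³ + 6x² − 8x + 2. Remainder: −3x.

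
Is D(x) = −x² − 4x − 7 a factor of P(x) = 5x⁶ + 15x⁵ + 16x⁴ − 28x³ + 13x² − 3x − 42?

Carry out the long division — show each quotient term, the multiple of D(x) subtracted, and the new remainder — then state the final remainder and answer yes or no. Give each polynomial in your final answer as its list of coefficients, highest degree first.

Step 1: lead(5x⁶ + 15x⁵ + 16x⁴ − 28x³ + 13x² − 3x − 42) ÷ lead(D) = 5x⁶ ÷ −x² = −5x⁴. Subtract (−5x⁴)·D = 5x⁶ + 20x⁵ + 35x⁴. Remainder: −5x⁵ − 19x⁴ − 28x³ + 13x² − 3x − 42.
Step 2: lead(−5x⁵ − 19x⁴ − 28x³ + 13x² − 3x − 42) ÷ lead(D) = −5x⁵ ÷ −x² = 5x³. Subtract (5x³)·D = −5x⁵ − 20x⁴ − 35x³. Remainder: x⁴ + 7x³ + 13x² − 3x − 42.
Step 3: lead(x⁴ + 7x³ + 13x² − 3x − 42) ÷ lead(D) = x⁴ ÷ −x² = −x². Subtract (−x²)·D = x⁴ + 4x³ + 7x². Remainder: 3x³ + 6x² − 3x − 42.
Step 4: lead(3x³ + 6x² − 3x − 42) ÷ lead(D) = 3x³ ÷ −x² = −3x. Subtract (−3x)·D = 3x³ + 12x² + 21x. Remainder: −6x² − 24x − 42.
Step 5: lead(−6x² − 24x − 42) ÷ lead(D) = −6x² ÷ −x² = 6. Subtract (6)·D = −6x² − 24x − 42. Remainder: 0.

R = [0], so D(x) is a factor of P(x). yes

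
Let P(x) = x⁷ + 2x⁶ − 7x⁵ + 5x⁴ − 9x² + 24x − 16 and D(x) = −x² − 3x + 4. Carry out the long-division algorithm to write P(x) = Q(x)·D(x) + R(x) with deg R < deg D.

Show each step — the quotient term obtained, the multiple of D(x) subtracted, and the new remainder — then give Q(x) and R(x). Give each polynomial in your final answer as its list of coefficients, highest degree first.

Q = [-1, 1, 0, -1, 3, -4]; R = [0]

Step 1: lead(x⁷ + 2x⁶ − 7x⁵ + 5x⁴ − 9x² + 24x − 16) ÷ lead(D) = x⁷ ÷ −x² = −x⁵. Subtract (−x⁵)·D = x⁷ + 3x⁶ − 4x⁵. Remainder: −x⁶ − 3x⁵ + 5x⁴ − 9x² + 24x − 16.
Step 2: lead(−x⁶ − 3x⁵ + 5x⁴ − 9x² + 24x − 16) ÷ lead(D) = −x⁶ ÷ −x² = x⁴. Subtract (x⁴)·D = −x⁶ − 3x⁵ + 4x⁴. Remainder: x⁴ − 9x² + 24x − 16.
Step 3: lead(x⁴ − 9x² + 24x − 16) ÷ lead(D) = x⁴ ÷ −x² = −x². Subtract (−x²)·D = x⁴ + 3x³ − 4x². Remainder: −3x³ − 5x² + 24x − 16.
Step 4: lead(−3x³ − 5x² + 24x − 16) ÷ lead(D) = −3x³ ÷ −x² = 3x. Subtract (3x)·D = −3x³ − 9x² + 12x. Remainder: 4x² + 12x − 16.
Step 5: lead(4x² + 12x − 16) ÷ lead(D) = 4x² ÷ −x² = −4. Subtract (−4)·D = 4x² + 12x − 16. Remainder: 0.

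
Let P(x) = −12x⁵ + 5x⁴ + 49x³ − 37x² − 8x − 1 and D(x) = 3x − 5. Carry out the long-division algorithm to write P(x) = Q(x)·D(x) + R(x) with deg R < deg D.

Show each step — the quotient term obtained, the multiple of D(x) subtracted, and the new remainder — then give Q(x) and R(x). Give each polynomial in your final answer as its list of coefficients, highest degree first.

Step 1: lead(−12x⁵ + 5x⁴ + 49x³ − 37x² − 8x − 1) ÷ lead(D) = −12x⁵ ÷ 3x = −4x⁴. Subtract (−4x⁴)·D = −12x⁵ + 20x⁴. Remainder: −15x⁴ + 49x³ − 37x² − 8x − 1.
Step 2: lead(−15x⁴ + 49x³ − 37x² − 8x − 1) ÷ lead(D) = −15x⁴ ÷ 3x = −5x³. Subtract (−5x³)·D = −15x⁴ + 25x³. Remainder: 24x³ − 37x² − 8x − 1.
Step 3: lead(24x³ − 37x² − 8x − 1) ÷ lead(D) = 24x³ ÷ 3x = 8x². Subtract (8x²)·D = 24x³ − 40x². Remainder: 3x² − 8x − 1.
Step 4: lead(3x² − 8x − 1) ÷ lead(D) = 3x² ÷ 3x = x. Subtract (x)·D = 3x² − 5x. Remainder: −3x − 1.
Step 5: lead(−3x − 1) ÷ lead(D) = −3x ÷ 3x = −1. Subtract (−1)·D = −3x + 5. Remainder: −6.

Q = [-4, -5, 8, 1, -1]; R = [-6]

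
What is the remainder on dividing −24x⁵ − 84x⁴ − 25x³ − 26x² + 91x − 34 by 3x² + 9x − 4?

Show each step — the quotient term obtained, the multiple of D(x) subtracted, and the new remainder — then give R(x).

Step 1: lead(−24x⁵ − 84x⁴ − 25x³ − 26x² + 91x − 34) ÷ lead(D) = −24x⁵ ÷ 3x² = −8x³. Subtract (−8x³)·D = −24x⁵ − 72x⁴ + 32x³. Remainder: −12x⁴ − 57x³ − 26x² + 91x − 34.
Step 2: lead(−12x⁴ − 57x³ − 26x² + 91x − 34) ÷ lead(D) = −12x⁴ ÷ 3x² = −4x². Subtract (−4x²)·D = −12x⁴ − 36x³ + 16x². Remainder: −21x³ − 42x² + 91x − 34.
Step 3: lead(−21x³ − 42x² + 91x − 34) ÷ lead(D) = −21x³ ÷ 3x² = −7x. Subtract (−7x)·D = −21x³ − 63x² + 28x. Remainder: 21x² + 63x − 34.
Step 4: lead(21x² + 63x − 34) ÷ lead(D) = 21x² ÷ 3x² = 7. Subtract (7)·D = 21x² + 63x − 28. Remainder: −6.

R(x) = −6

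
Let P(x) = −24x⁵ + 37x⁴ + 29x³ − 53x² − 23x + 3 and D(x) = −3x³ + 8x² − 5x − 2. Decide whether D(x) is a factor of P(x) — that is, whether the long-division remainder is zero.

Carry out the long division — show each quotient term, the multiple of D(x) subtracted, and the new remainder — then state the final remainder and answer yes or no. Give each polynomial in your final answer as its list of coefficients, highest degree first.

R = [5], so D(x) is not a factor of P(x). no

Step 1: lead(−24x⁵ + 37x⁴ + 29x³ − 53x² − 23x + 3) ÷ lead(D) = −24x⁵ ÷ −3x³ = 8x². Subtract (8x²)·D = −24x⁵ + 64x⁴ − 40x³ − 16x². Remainder: −27x⁴ + 69x³ − 37x² − 23x + 3.
Step 2: lead(−27x⁴ + 69x³ − 37x² − 23x + 3) ÷ lead(D) = −27x⁴ ÷ −3x³ = 9x. Subtract (9x)·D = −27x⁴ + 72x³ − 45x² − 18x. Remainder: −3x³ + 8x² − 5x + 3.
Step 3: lead(−3x³ + 8x² − 5x + 3) ÷ lead(D) = −3x³ ÷ −3x³ = 1. Subtract (1)·D = −3x³ + 8x² − 5x − 2. Remainder: 5.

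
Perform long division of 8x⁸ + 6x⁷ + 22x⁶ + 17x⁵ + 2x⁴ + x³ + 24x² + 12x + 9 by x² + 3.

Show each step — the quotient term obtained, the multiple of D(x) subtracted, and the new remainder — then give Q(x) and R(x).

Step 1: lead(8x⁸ + 6x⁷ + 22x⁶ + 17x⁵ + 2x⁴ + x³ + 24x² + 12x + 9) ÷ lead(D) = 8x⁸ ÷ x² = 8x⁶. Subtract (8x⁶)·D = 8x⁸ + 24x⁶. Remainder: 6x⁷ − 2x⁶ + 17x⁵ + 2x⁴ + x³ + 24x² + 12x + 9.
Step 2: lead(6x⁷ − 2x⁶ + 17x⁵ + 2x⁴ + x³ + 24x² + 12x + 9) ÷ lead(D) = 6x⁷ ÷ x² = 6x⁵. Subtract (6x⁵)·D = 6x⁷ + 18x⁵. Remainder: −2x⁶ − x⁵ + 2x⁴ + x³ + 24x² + 12x + 9.
Step 3: lead(−2x⁶ − x⁵ + 2x⁴ + x³ + 24x² + 12x + 9) ÷ lead(D) = −2x⁶ ÷ x² = −2x⁴. Subtract (−2x⁴)·D = −2x⁶ − 6x⁴. Remainder: −x⁵ + 8x⁴ + x³ + 24x² + 12x + 9.
Step 4: lead(−x⁵ + 8x⁴ + x³ + 24x² + 12x + 9) ÷ lead(D) = −x⁵ ÷ x² = −x³. Subtract (−x³)·D = −x⁵ − 3x³. Remainder: 8x⁴ + 4x³ + 24x² + 12x + 9.
Step 5: lead(8x⁴ + 4x³ + 24x² + 12x + 9) ÷ lead(D) = 8x⁴ ÷ x² = 8x². Subtract (8x²)·D = 8x⁴ + 24x². Remainder: 4x³ + 12x + 9.
Step 6: lead(4x³ + 12x + 9) ÷ lead(D) = 4x³ ÷ x² = 4x. Subtract (4x)·D = 4x³ + 12x. Remainder: 9.

Q(x) = 8x⁶ + 6x⁵ − 2x⁴ − x³ + 8x² + 4x; R(x) = 9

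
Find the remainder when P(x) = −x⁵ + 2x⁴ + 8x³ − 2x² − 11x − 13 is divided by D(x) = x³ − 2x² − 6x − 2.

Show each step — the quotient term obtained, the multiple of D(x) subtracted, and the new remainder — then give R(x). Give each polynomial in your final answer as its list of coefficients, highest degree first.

Step 1: lead(−x⁵ + 2x⁴ + 8x³ − 2x² − 11x − 13) ÷ lead(D) = −x⁵ ÷ x³ = −x². Subtract (−x²)·D = −x⁵ + 2x⁴ + 6x³ + 2x². Remainder: 2x³ − 4x² − 11x − 13.
Step 2: lead(2x³ − 4x² − 11x − 13) ÷ lead(D) = 2x³ ÷ x³ = 2. Subtract (2)·D = 2x³ − 4x² − 12x − 4. Remainder: x − 9.

R = [1, -9]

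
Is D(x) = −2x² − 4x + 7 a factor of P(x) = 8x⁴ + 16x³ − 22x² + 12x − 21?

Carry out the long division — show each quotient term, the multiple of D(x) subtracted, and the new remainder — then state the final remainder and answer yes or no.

Step 1: lead(8x⁴ + 16x³ − 22x² + 12x − 21) ÷ lead(D) = 8x⁴ ÷ −2x² = −4x². Subtract (−4x²)·D = 8x⁴ + 16x³ − 28x². Remainder: 6x² + 12x − 21.
Step 2: lead(6x² + 12x − 21) ÷ lead(D) = 6x² ÷ −2x² = −3. Subtract (−3)·D = 6x² + 12x − 21. Remainder: 0.

R(x) = 0, so D(x) is a factor of P(x). yes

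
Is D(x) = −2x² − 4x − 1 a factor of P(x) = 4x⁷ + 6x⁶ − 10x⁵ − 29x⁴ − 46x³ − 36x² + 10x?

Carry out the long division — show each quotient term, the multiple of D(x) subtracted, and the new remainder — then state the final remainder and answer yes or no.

Step 1: lead(4x⁷ + 6x⁶ − 10x⁵ − 29x⁴ − 46x³ − 36x² + 10x) ÷ lead(D) = 4x⁷ ÷ −2x² = −2x⁵. Subtract (−2x⁵)·D = 4x⁷ + 8x⁶ + 2x⁵. Remainder: −2x⁶ − 12x⁵ − 29x⁴ − 46x³ − 36x² + 10x.
Step 2: lead(−2x⁶ − 12x⁵ − 29x⁴ − 46x³ − 36x² + 10x) ÷ lead(D) = −2x⁶ ÷ −2x² = x⁴. Subtract (x⁴)·D = −2x⁶ − 4x⁵ − x⁴. Remainder: −8x⁵ − 28x⁴ − 46x³ − 36x² + 10x.
Step 3: lead(−8x⁵ − 28x⁴ − 46x³ − 36x² + 10x) ÷ lead(D) = −8x⁵ ÷ −2x² = 4x³. Subtract (4x³)·D = −8x⁵ − 16x⁴ − 4x³. Remainder: −12x⁴ − 42x³ − 36x² + 10x.
Step 4: lead(−12x⁴ − 42x³ − 36x² + 10x) ÷ lead(D) = −12x⁴ ÷ −2x² = 6x². Subtract (6x²)·D = −12x⁴ − 24x³ − 6x². Remainder: −18x³ − 30x² + 10x.
Step 5: lead(−18x³ − 30x² + 10x) ÷ lead(D) = −18x³ ÷ −2x² = 9x. Subtract (9x)·D = −18x³ − 36x² − 9x. Remainder: 6x² + 19x.
Step 6: lead(6x² + 19x) ÷ lead(D) = 6x² ÷ −2x² = −3. Subtract (−3)·D = 6x² + 12x + 3. Remainder: 7x − 3.

R(x) = 7x − 3, so D(x) is not a factor of P(x). no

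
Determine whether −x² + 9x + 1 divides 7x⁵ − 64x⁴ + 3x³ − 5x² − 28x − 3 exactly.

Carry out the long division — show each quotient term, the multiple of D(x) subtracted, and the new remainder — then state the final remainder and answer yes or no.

Step 1: lead(7x⁵ − 64x⁴ + 3x³ − 5x² − 28x − 3) ÷ lead(D) = 7x⁵ ÷ −x² = −7x³. Subtract (−7x³)·D = 7x⁵ − 63x⁴ − 7x³. Remainder: −x⁴ + 10x³ − 5x² − 28x − 3.
Step 2: lead(−x⁴ + 10x³ − 5x² − 28x − 3) ÷ lead(D) = −x⁴ ÷ −x² = x². Subtract (x²)·D = −x⁴ + 9x³ + x². Remainder: x³ − 6x² − 28x − 3.
Step 3: lead(x³ − 6x² − 28x − 3) ÷ lead(D) = x³ ÷ −x² = −x. Subtract (−x)·D = x³ − 9x² − x. Remainder: 3x² − 27x − 3.
Step 4: lead(3x² − 27x − 3) ÷ lead(D) = 3x² ÷ −x² = −3. Subtract (−3)·D = 3x² − 27x − 3. Remainder: 0.

R(x) = 0, so D(x) is a factor of P(x). yes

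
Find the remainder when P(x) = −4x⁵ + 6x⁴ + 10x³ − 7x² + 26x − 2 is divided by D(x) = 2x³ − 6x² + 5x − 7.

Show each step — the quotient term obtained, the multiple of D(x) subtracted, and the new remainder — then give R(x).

R(x) = 5

Step 1: lead(−4x⁵ + 6x⁴ + 10x³ − 7x² + 26x − 2) ÷ lead(D) = −4x⁵ ÷ 2x³ = −2x². Subtract (−2x²)·D = −4x⁵ + 12x⁴ − 10x³ + 14x². Remainder: −6x⁴ + 20x³ − 21x² + 26x − 2.
Step 2: lead(−6x⁴ + 20x³ − 21x² + 26x − 2) ÷ lead(D) = −6x⁴ ÷ 2x³ = −3x. Subtract (−3x)·D = −6x⁴ + 18x³ − 15x² + 21x. Remainder: 2x³ − 6x² + 5x − 2.
Step 3: lead(2x³ − 6x² + 5x − 2) ÷ lead(D) = 2x³ ÷ 2x³ = 1. Subtract (1)·D = 2x³ − 6x² + 5x − 7. Remainder: 5.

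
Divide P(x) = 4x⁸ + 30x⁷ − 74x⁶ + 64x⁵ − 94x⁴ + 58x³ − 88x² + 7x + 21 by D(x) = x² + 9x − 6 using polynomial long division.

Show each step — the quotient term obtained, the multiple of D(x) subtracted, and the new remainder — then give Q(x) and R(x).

Step 1: lead(4x⁸ + 30x⁷ − 74x⁶ + 64x⁵ − 94x⁴ + 58x³ − 88x² + 7x + 21) ÷ lead(D) = 4x⁸ ÷ x² = 4x⁶. Subtract (4x⁶)·D = 4x⁸ + 36x⁷ − 24x⁶. Remainder: −6x⁷ − 50x⁶ + 64x⁵ − 94x⁴ + 58x³ − 88x² + 7x + 21.
Step 2: lead(−6x⁷ − 50x⁶ + 64x⁵ − 94x⁴ + 58x³ − 88x² + 7x + 21) ÷ lead(D) = −6x⁷ ÷ x² = −6x⁵. Subtract (−6x⁵)·D = −6x⁷ − 54x⁶ + 36x⁵. Remainder: 4x⁶ + 28x⁵ − 94x⁴ + 58x³ − 88x² + 7x + 21.
Step 3: lead(4x⁶ + 28x⁵ − 94x⁴ + 58x³ − 88x² + 7x + 21) ÷ lead(D) = 4x⁶ ÷ x² = 4x⁴. Subtract (4x⁴)·D = 4x⁶ + 36x⁵ − 24x⁴. Remainder: −8x⁵ − 70x⁴ + 58x³ − 88x² + 7x + 21.
Step 4: lead(−8x⁵ − 70x⁴ + 58x³ − 88x² + 7x + 21) ÷ lead(D) = −8x⁵ ÷ x² = −8x³. Subtract (−8x³)·D = −8x⁵ − 72x⁴ + 48x³. Remainder: 2x⁴ + 10x³ − 88x² + 7x + 21.
Step 5: lead(2x⁴ + 10x³ − 88x² + 7x + 21) ÷ lead(D) = 2x⁴ ÷ x² = 2x². Subtract (2x²)·D = 2x⁴ + 18x³ − 12x². Remainder: −8x³ − 76x² + 7x + 21.
Step 6: lead(−8x³ − 76x² + 7x + 21) ÷ lead(D) = −8x³ ÷ x² = −8x. Subtract (−8x)·D = −8x³ − 72x² + 48x. Remainder: −4x² − 41x + 21.
Step 7: lead(−4x² − 41x + 21) ÷ lead(D) = −4x² ÷ x² = −4. Subtract (−4)·D = −4x² − 36x + 24. Remainder: −5x − 3.

Q(x) = 4x⁶ − 6x⁵ + 4x⁴ − 8x³ + 2x² − 8x − 4; R(x) = −5x − 3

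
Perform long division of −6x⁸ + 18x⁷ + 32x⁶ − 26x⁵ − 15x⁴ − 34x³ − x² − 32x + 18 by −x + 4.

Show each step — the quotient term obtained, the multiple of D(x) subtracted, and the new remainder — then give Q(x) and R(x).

Q(x) = 6x⁷ + 6x⁶ − 8x⁵ − 6x⁴ − 9x³ − 2x² − 7x + 4; R(x) = 2

Step 1: lead(−6x⁸ + 18x⁷ + 32x⁶ − 26x⁵ − 15x⁴ − 34x³ − x² − 32x + 18) ÷ lead(D) = −6x⁸ ÷ −x = 6x⁷. Subtract (6x⁷)·D = −6x⁸ + 24x⁷. Remainder: −6x⁷ + 32x⁶ − 26x⁵ − 15x⁴ − 34x³ − x² − 32x + 18.
Step 2: lead(−6x⁷ + 32x⁶ − 26x⁵ − 15x⁴ − 34x³ − x² − 32x + 18) ÷ lead(D) = −6x⁷ ÷ −x = 6x⁶. Subtract (6x⁶)·D = −6x⁷ + 24x⁶. Remainder: 8x⁶ − 26x⁵ − 15x⁴ − 34x³ − x² − 32x + 18.
Step 3: lead(8x⁶ − 26x⁵ − 15x⁴ − 34x³ − x² − 32x + 18) ÷ lead(D) = 8x⁶ ÷ −x = −8x⁵. Subtract (−8x⁵)·D = 8x⁶ − 32x⁵. Remainder: 6x⁵ − 15x⁴ − 34x³ − x² − 32x + 18.
Step 4: lead(6x⁵ − 15x⁴ − 34x³ − x² − 32x + 18) ÷ lead(D) = 6x⁵ ÷ −x = −6x⁴. Subtract (−6x⁴)·D = 6x⁵ − 24x⁴. Remainder: 9x⁴ − 34x³ − x² − 32x + 18.
Step 5: lead(9x⁴ − 34x³ − x² − 32x + 18) ÷ lead(D) = 9x⁴ ÷ −x = −9x³. Subtract (−9x³)·D = 9x⁴ − 36x³. Remainder: 2x³ − x² − 32x + 18.
Step 6: lead(2x³ − x² − 32x + 18) ÷ lead(D) = 2x³ ÷ −x = −2x². Subtract (−2x²)·D = 2x³ − 8x². Remainder: 7x² − 32x + 18.
Step 7: lead(7x² − 32x + 18) ÷ lead(D) = 7x² ÷ −x = −7x. Subtract (−7x)·D = 7x² − 28x. Remainder: −4x + 18.
Step 8: lead(−4x + 18) ÷ lead(D) = −4x ÷ −x = 4. Subtract (4)·D = −4x + 16. Remainder: 2.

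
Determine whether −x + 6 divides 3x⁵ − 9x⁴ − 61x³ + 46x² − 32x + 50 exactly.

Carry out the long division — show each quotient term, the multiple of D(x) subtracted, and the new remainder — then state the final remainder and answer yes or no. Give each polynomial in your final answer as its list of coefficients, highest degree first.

R = [2], so D(x) is not a factor of P(x). no

Step 1: lead(3x⁵ − 9x⁴ − 61x³ + 46x² − 32x + 50) ÷ lead(D) = 3x⁵ ÷ −x = −3x⁴. Subtract (−3x⁴)·D = 3x⁵ − 18x⁴. Remainder: 9x⁴ − 61x³ + 46x² − 32x + 50.
Step 2: lead(9x⁴ − 61x³ + 46x² − 32x + 50) ÷ lead(D) = 9x⁴ ÷ −x = −9x³. Subtract (−9x³)·D = 9x⁴ − 54x³. Remainder: −7x³ + 46x² − 32x + 50.
Step 3: lead(−7x³ + 46x² − 32x + 50) ÷ lead(D) = −7x³ ÷ −x = 7x². Subtract (7x²)·D = −7x³ + 42x². Remainder: 4x² − 32x + 50.
Step 4: lead(4x² − 32x + 50) ÷ lead(D) = 4x² ÷ −x = −4x. Subtract (−4x)·D = 4x² − 24x. Remainder: −8x + 50.
Step 5: lead(−8x + 50) ÷ lead(D) = −8x ÷ −x = 8. Subtract (8)·D = −8x + 48. Remainder: 2.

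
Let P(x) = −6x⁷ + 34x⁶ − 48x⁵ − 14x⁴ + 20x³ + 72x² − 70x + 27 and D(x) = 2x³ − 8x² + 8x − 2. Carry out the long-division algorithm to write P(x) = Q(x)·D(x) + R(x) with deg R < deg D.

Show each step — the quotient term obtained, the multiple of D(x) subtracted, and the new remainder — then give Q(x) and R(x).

Q(x) = −3x⁴ + 5x³ + 8x² + 2x − 9; R(x) = 6x + 9

Step 1: lead(−6x⁷ + 34x⁶ − 48x⁵ − 14x⁴ + 20x³ + 72x² − 70x + 27) ÷ lead(D) = −6x⁷ ÷ 2x³ = −3x⁴. Subtract (−3x⁴)·D = −6x⁷ + 24x⁶ − 24x⁵ + 6x⁴. Remainder: 10x⁶ − 24x⁵ − 20x⁴ + 20x³ + 72x² − 70x + 27.
Step 2: lead(10x⁶ − 24x⁵ − 20x⁴ + 20x³ + 72x² − 70x + 27) ÷ lead(D) = 10x⁶ ÷ 2x³ = 5x³. Subtract (5x³)·D = 10x⁶ − 40x⁵ + 40x⁴ − 10x³. Remainder: 16x⁵ − 60x⁴ + 30x³ + 72x² − 70x + 27.
Step 3: lead(16x⁵ − 60x⁴ + 30x³ + 72x² − 70x + 27) ÷ lead(D) = 16x⁵ ÷ 2x³ = 8x². Subtract (8x²)·D = 16x⁵ − 64x⁴ + 64x³ − 16x². Remainder: 4x⁴ − 34x³ + 88x² − 70x + 27.
Step 4: lead(4x⁴ − 34x³ + 88x² − 70x + 27) ÷ lead(D) = 4x⁴ ÷ 2x³ = 2x. Subtract (2x)·D = 4x⁴ − 16x³ + 16x² − 4x. Remainder: −18x³ + 72x² − 66x + 27.
Step 5: lead(−18x³ + 72x² − 66x + 27) ÷ lead(D) = −18x³ ÷ 2x³ = −9. Subtract (−9)·D = −18x³ + 72x² − 72x + 18. Remainder: 6x + 9.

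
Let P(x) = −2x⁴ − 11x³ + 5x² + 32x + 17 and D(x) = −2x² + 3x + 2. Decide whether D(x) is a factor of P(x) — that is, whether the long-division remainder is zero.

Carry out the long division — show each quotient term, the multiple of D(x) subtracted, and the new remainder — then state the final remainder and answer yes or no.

R(x) = −9x − 1, so D(x) is not a factor of P(x). no

Step 1: lead(−2x⁴ − 11x³ + 5x² + 32x + 17) ÷ lead(D) = −2x⁴ ÷ −2x² = x². Subtract (x²)·D = −2x⁴ + 3x³ + 2x². Remainder: −14x³ + 3x² + 32x + 17.
Step 2: lead(−14x³ + 3x² + 32x + 17) ÷ lead(D) = −14x³ ÷ −2x² = 7x. Subtract (7x)·D = −14x³ + 21x² + 14x. Remainder: −18x² + 18x + 17.
Step 3: lead(−18x² + 18x + 17) ÷ lead(D) = −18x² ÷ −2x² = 9. Subtract (9)·D = −18x² + 27x + 18. Remainder: −9x − 1.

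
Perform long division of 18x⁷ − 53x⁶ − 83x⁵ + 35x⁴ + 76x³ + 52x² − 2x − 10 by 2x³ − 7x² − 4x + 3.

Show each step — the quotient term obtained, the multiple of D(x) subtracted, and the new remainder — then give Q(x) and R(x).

Step 1: lead(18x⁷ − 53x⁶ − 83x⁵ + 35x⁴ + 76x³ + 52x² − 2x − 10) ÷ lead(D) = 18x⁷ ÷ 2x³ = 9x⁴. Subtract (9x⁴)·D = 18x⁷ − 63x⁶ − 36x⁵ + 27x⁴. Remainder: 10x⁶ − 47x⁵ + 8x⁴ + 76x³ + 52x² − 2x − 10.
Step 2: lead(10x⁶ − 47x⁵ + 8x⁴ + 76x³ + 52x² − 2x − 10) ÷ lead(D) = 10x⁶ ÷ 2x³ = 5x³. Subtract (5x³)·D = 10x⁶ − 35x⁵ − 20x⁴ + 15x³. Remainder: −12x⁵ + 28x⁴ + 61x³ + 52x² − 2x − 10.
Step 3: lead(−12x⁵ + 28x⁴ + 61x³ + 52x² − 2x − 10) ÷ lead(D) = −12x⁵ ÷ 2x³ = −6x². Subtract (−6x²)·D = −12x⁵ + 42x⁴ + 24x³ − 18x². Remainder: −14x⁴ + 37x³ + 70x² − 2x − 10.
Step 4: lead(−14x⁴ + 37x³ + 70x² − 2x − 10) ÷ lead(D) = −14x⁴ ÷ 2x³ = −7x. Subtract (−7x)·D = −14x⁴ + 49x³ + 28x² − 21x. Remainder: −12x³ + 42x² + 19x − 10.
Step 5: lead(−12x³ + 42x² + 19x − 10) ÷ lead(D) = −12x³ ÷ 2x³ = −6. Subtract (−6)·D = −12x³ + 42x² + 24x − 18. Remainder: −5x + 8.

Q(x) = 9x⁴ + 5x³ − 6x² − 7x − 6; R(x) = −5x + 8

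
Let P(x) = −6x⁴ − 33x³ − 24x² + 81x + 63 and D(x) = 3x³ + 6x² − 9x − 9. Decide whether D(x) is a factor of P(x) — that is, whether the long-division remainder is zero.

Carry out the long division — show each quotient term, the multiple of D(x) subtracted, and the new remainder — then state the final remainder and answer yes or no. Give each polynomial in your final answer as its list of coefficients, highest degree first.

R = [0], so D(x) is a factor of P(x). yes

Step 1: lead(−6x⁴ − 33x³ − 24x² + 81x + 63) ÷ lead(D) = −6x⁴ ÷ 3x³ = −2x. Subtract (−2x)·D = −6x⁴ − 12x³ + 18x² + 18x. Remainder: −21x³ − 42x² + 63x + 63.
Step 2: lead(−21x³ − 42x² + 63x + 63) ÷ lead(D) = −21x³ ÷ 3x³ = −7. Subtract (−7)·D = −21x³ − 42x² + 63x + 63. Remainder: 0.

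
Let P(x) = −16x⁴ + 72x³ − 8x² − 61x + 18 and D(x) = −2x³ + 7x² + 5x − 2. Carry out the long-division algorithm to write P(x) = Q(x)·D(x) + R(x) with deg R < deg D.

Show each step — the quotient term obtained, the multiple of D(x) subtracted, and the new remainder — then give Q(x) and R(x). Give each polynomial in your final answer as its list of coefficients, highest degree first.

Step 1: lead(−16x⁴ + 72x³ − 8x² − 61x + 18) ÷ lead(D) = −16x⁴ ÷ −2x³ = 8x. Subtract (8x)·D = −16x⁴ + 56x³ + 40x² − 16x. Remainder: 16x³ − 48x² − 45x + 18.
Step 2: lead(16x³ − 48x² − 45x + 18) ÷ lead(D) = 16x³ ÷ −2x³ = −8. Subtract (−8)·D = 16x³ − 56x² − 40x + 16. Remainder: 8x² − 5x + 2.

Q = [8, -8]; R = [8, -5, 2]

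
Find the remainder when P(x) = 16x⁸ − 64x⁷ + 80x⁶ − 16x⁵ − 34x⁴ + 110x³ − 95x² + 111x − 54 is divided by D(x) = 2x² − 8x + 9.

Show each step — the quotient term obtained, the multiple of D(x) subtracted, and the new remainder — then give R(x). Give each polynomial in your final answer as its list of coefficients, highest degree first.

Step 1: lead(16x⁸ − 64x⁷ + 80x⁶ − 16x⁵ − 34x⁴ + 110x³ − 95x² + 111x − 54) ÷ lead(D) = 16x⁸ ÷ 2x² = 8x⁶. Subtract (8x⁶)·D = 16x⁸ − 64x⁷ + 72x⁶. Remainder: 8x⁶ − 16x⁵ − 34x⁴ + 110x³ − 95x² + 111x − 54.
Step 2: lead(8x⁶ − 16x⁵ − 34x⁴ + 110x³ − 95x² + 111x − 54) ÷ lead(D) = 8x⁶ ÷ 2x² = 4x⁴. Subtract (4x⁴)·D = 8x⁶ − 32x⁵ + 36x⁴. Remainder: 16x⁵ − 70x⁴ + 110x³ − 95x² + 111x − 54.
Step 3: lead(16x⁵ − 70x⁴ + 110x³ − 95x² + 111x − 54) ÷ lead(D) = 16x⁵ ÷ 2x² = 8x³. Subtract (8x³)·D = 16x⁵ − 64x⁴ + 72x³. Remainder: −6x⁴ + 38x³ − 95x² + 111x − 54.
Step 4: lead(−6x⁴ + 38x³ − 95x² + 111x − 54) ÷ lead(D) = −6x⁴ ÷ 2x² = −3x². Subtract (−3x²)·D = −6x⁴ + 24x³ − 27x². Remainder: 14x³ − 68x² + 111x − 54.
Step 5: lead(14x³ − 68x² + 111x − 54) ÷ lead(D) = 14x³ ÷ 2x² = 7x. Subtract (7x)·D = 14x³ − 56x² + 63x. Remainder: −12x² + 48x − 54.
Step 6: lead(−12x² + 48x − 54) ÷ lead(D) = −12x² ÷ 2x² = −6. Subtract (−6)·D = −12x² + 48x − 54. Remainder: 0.

R = [0]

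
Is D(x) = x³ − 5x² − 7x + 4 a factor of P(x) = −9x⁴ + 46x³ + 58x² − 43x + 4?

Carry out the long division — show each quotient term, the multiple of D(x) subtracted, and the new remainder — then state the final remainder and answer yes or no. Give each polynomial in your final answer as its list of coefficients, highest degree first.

R = [0], so D(x) is a factor of P(x). yes

Step 1: lead(−9x⁴ + 46x³ + 58x² − 43x + 4) ÷ lead(D) = −9x⁴ ÷ x³ = −9x. Subtract (−9x)·D = −9x⁴ + 45x³ + 63x² − 36x. Remainder: x³ − 5x² − 7x + 4.
Step 2: lead(x³ − 5x² − 7x + 4) ÷ lead(D) = x³ ÷ x³ = 1. Subtract (1)·D = x³ − 5x² − 7x + 4. Remainder: 0.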